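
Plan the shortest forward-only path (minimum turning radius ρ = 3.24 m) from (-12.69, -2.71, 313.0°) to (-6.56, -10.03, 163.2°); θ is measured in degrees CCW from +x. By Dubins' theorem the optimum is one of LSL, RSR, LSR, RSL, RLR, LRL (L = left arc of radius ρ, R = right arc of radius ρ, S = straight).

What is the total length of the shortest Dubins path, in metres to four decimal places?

18.4837 m

Let ψ = atan2(Δy, Δx) = atan2(-7.32, 6.13) = -50.0561° be the start→goal bearing.
Normalize: d = |goal − start| / ρ = 9.547738/3.24 = 2.946833, α = (θ_start − ψ) mod 360° = 3.0561° = 0.053339 rad, β = (θ_goal − ψ) mod 360° = 213.2561° = 3.722022 rad.
Common terms: sin α = 0.053314, cos α = 0.998578, sin β = -0.548383, cos β = -0.836228, cos(α−β) = -0.864275, d² = 8.683823. Work in radians in the unit-radius frame; every candidate has L = ρ·(t + p + q).
LSL: p² = 2 + d² − 2cos(α−β) + 2d(sin α − sin β) = 15.958572; p = √p² = 3.994818; φ = atan2(cos β − cos α, d + sin α − sin β) = -0.477203 rad; t = (φ − α) mod 2π = 5.752643 rad, q = (β − φ) mod 2π = 4.199224 rad → L = 3.24·(5.752643 + 3.994818 + 4.199224) = 3.24·13.946686 = 45.187261 m
RSR: p² = 2 + d² − 2cos(α−β) + 2d(sin β − sin α) = 8.866173; p = √p² = 2.977612; φ = atan2(cos α − cos β, d − sin α + sin β) = 0.663909 rad; t = (α − φ) mod 2π = 5.672616 rad, q = (φ − β) mod 2π = 3.225073 rad → L = 3.24·(5.672616 + 2.977612 + 3.225073) = 3.24·11.875300 = 38.475973 m
LSR: p² = d² − 2 + 2cos(α−β) + 2d(sin α + sin β) = 2.037505; p = √p² = 1.427412; φ = atan2(−cos α − cos β, d + sin α + sin β) − atan2(−2, p) = 0.884810 rad; t = (φ − α) mod 2π = 0.831470 rad, q = (φ − β) mod 2π = 3.445973 rad → L = 3.24·(0.831470 + 1.427412 + 3.445973) = 3.24·5.704856 = 18.483732 m
RSL: p² = d² − 2 + 2cos(α−β) − 2d(sin α + sin β) = 7.873041; p = √p² = 2.805894; φ = atan2(cos α + cos β, d − sin α − sin β) − atan2(2, p) = -0.572121 rad; t = (α − φ) mod 2π = 0.625461 rad, q = (β − φ) mod 2π = 4.294143 rad → L = 3.24·(0.625461 + 2.805894 + 4.294143) = 3.24·7.725498 = 25.030613 m
RLR: c = (6 − d² + 2cos(α−β) + 2d(sin α − sin β))/8 = -0.108272; p = 2π − arccos c = 4.603905 rad; φ = atan2(cos α − cos β, d − sin α + sin β) = 0.663909 rad; t = (α − φ + p/2) mod 2π = 1.691383 rad, q = (α − β − t + p) mod 2π = 5.527025 rad → L = 3.24·(1.691383 + 4.603905 + 5.527025) = 3.24·11.822313 = 38.304293 m
LRL: c = (6 − d² + 2cos(α−β) − 2d(sin α − sin β))/8 = -0.994822; p = 2π − arccos c = 3.243406 rad; φ = atan2(cos β − cos α, d + sin α − sin β) = -0.477203 rad; t = (φ − α + p/2) mod 2π = 1.091160 rad, q = (β − α − t + p) mod 2π = 5.820927 rad → L = 3.24·(1.091160 + 3.243406 + 5.820927) = 3.24·10.155493 = 32.903798 m
Shortest: LSR with L = 18.483732 m ≈ 18.4837 m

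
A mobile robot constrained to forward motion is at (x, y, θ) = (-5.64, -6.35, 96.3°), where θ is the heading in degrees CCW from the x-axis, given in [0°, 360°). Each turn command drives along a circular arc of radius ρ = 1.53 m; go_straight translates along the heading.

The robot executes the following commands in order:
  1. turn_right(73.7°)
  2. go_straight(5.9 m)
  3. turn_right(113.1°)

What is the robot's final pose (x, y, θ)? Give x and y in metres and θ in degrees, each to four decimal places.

(2.8576, -3.9281, 269.5000°)

set_pose: (x, y, θ) = (-5.6400, -6.3500, 96.3000°), ρ = 1.53
turn_right(73.7°): centre at ρ to the right, rotate −73.7° → (-4.7072, -4.7696, 22.6000°)
go_straight(5.9): x += 5.9·cos θ, y += 5.9·sin θ → (0.7397, -2.5023, 22.6000°)
turn_right(113.1°): centre at ρ to the right, rotate −113.1° → (2.8576, -3.9281, -90.5000° ≡ 269.5000°)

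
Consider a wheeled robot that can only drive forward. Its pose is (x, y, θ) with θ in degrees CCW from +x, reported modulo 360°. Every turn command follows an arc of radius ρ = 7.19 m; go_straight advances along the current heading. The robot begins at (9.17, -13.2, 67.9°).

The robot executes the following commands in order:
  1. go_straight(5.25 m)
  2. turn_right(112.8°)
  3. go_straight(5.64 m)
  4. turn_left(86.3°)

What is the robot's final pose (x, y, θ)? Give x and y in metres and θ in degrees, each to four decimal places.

(36.7072, -10.2293, 41.4000°)

set_pose: (x, y, θ) = (9.1700, -13.2000, 67.9000°), ρ = 7.19
go_straight(5.25): x += 5.25·cos θ, y += 5.25·sin θ → (11.1452, -8.3357, 67.9000°)
turn_right(112.8°): centre at ρ to the right, rotate −112.8° → (22.8821, -5.9478, -44.9000° ≡ 315.1000°)
go_straight(5.64): x += 5.64·cos θ, y += 5.64·sin θ → (26.8772, -9.9289, 315.1000°)
turn_left(86.3°): centre at ρ to the left, rotate +86.3° → (36.7072, -10.2293, 401.4000° ≡ 41.4000°)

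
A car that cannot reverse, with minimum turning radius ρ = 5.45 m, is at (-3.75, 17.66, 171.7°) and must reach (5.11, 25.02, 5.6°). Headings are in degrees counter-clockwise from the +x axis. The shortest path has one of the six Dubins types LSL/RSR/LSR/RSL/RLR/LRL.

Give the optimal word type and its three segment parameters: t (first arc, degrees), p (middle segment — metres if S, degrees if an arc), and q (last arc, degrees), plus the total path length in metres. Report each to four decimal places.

LRL: t = 2.7985°, p = 222.2604°, q = 53.3620°, L = 26.4835 m

Let ψ = atan2(Δy, Δx) = atan2(7.36, 8.86) = 39.7164° be the start→goal bearing.
Normalize: d = |goal − start| / ρ = 11.518212/5.45 = 2.113433, α = (θ_start − ψ) mod 360° = 131.9836° = 2.303548 rad, β = (θ_goal − ψ) mod 360° = 325.8836° = 5.687742 rad.
Common terms: sin α = 0.743336, cos α = -0.668918, sin β = -0.560876, cos β = 0.827900, cos(α−β) = -0.970716, d² = 4.466600. Work in radians in the unit-radius frame; every candidate has L = ρ·(t + p + q).
LSL: p² = 2 + d² − 2cos(α−β) + 2d(sin α − sin β) = 13.920765; p = √p² = 3.731054; φ = atan2(cos β − cos α, d + sin α − sin β) = 0.412803 rad; t = (φ − α) mod 2π = 4.392440 rad, q = (β − φ) mod 2π = 5.274939 rad → L = 5.45·(4.392440 + 3.731054 + 5.274939) = 5.45·13.398433 = 73.021459 m
RSR: p² = 2 + d² − 2cos(α−β) + 2d(sin β − sin α) = 2.895301; p = √p² = 1.701559; φ = atan2(cos α − cos β, d − sin α + sin β) = -1.075177 rad; t = (α − φ) mod 2π = 3.378726 rad, q = (φ − β) mod 2π = 5.803452 rad → L = 5.45·(3.378726 + 1.701559 + 5.803452) = 5.45·10.883736 = 59.316360 m
LSR: p² = d² − 2 + 2cos(α−β) + 2d(sin α + sin β) = 1.296403; p = √p² = 1.138597; φ = atan2(−cos α − cos β, d + sin α + sin β) − atan2(−2, p) = 0.984122 rad; t = (φ − α) mod 2π = 4.963759 rad, q = (φ − β) mod 2π = 1.579565 rad → L = 5.45·(4.963759 + 1.138597 + 1.579565) = 5.45·7.681921 = 41.866468 m
RSL: p² = d² − 2 + 2cos(α−β) − 2d(sin α + sin β) = -0.246068 < 0 → infeasible
RLR: c = (6 − d² + 2cos(α−β) + 2d(sin α − sin β))/8 = 0.638087; p = 2π − arccos c = 5.404401 rad; φ = atan2(cos α − cos β, d − sin α + sin β) = -1.075177 rad; t = (α − φ + p/2) mod 2π = 6.080926 rad, q = (α − β − t + p) mod 2π = 2.222467 rad → L = 5.45·(6.080926 + 5.404401 + 2.222467) = 5.45·13.707793 = 74.707472 m
LRL: c = (6 − d² + 2cos(α−β) − 2d(sin α − sin β))/8 = -0.740096; p = 2π − arccos c = 3.879176 rad; φ = atan2(cos β − cos α, d + sin α − sin β) = 0.412803 rad; t = (φ − α + p/2) mod 2π = 0.048843 rad, q = (β − α − t + p) mod 2π = 0.931342 rad → L = 5.45·(0.048843 + 3.879176 + 0.931342) = 5.45·4.859361 = 26.483516 m
Shortest: LRL with L = 26.483516 m ≈ 26.4835 m
Convert LRL to answer units (arcs ×180/π): t = 0.048843·180/π = 2.7985°, p = 3.879176·180/π = 222.2604°, q = 0.931342·180/π = 53.3620°, L = 26.4835 m.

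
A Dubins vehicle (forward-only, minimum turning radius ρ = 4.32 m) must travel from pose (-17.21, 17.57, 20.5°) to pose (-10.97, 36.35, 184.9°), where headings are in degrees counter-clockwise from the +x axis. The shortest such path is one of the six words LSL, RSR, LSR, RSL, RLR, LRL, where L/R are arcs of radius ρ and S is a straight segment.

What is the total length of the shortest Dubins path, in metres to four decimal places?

Let ψ = atan2(Δy, Δx) = atan2(18.78, 6.24) = 71.6200° be the start→goal bearing.
Normalize: d = |goal − start| / ρ = 19.789543/4.32 = 4.580913, α = (θ_start − ψ) mod 360° = 308.8800° = 5.390973 rad, β = (θ_goal − ψ) mod 360° = 113.2800° = 1.977109 rad.
Common terms: sin α = -0.778462, cos α = 0.627692, sin β = 0.918584, cos β = -0.395225, cos(α−β) = -0.963163, d² = 20.984761. Work in radians in the unit-radius frame; every candidate has L = ρ·(t + p + q).
LSL: p² = 2 + d² − 2cos(α−β) + 2d(sin α − sin β) = 9.363043; p = √p² = 3.059909; φ = atan2(cos β − cos α, d + sin α − sin β) = -0.340859 rad; t = (φ − α) mod 2π = 0.551353 rad, q = (β − φ) mod 2π = 2.317968 rad → L = 4.32·(0.551353 + 3.059909 + 2.317968) = 4.32·5.929230 = 25.614275 m
RSR: p² = 2 + d² − 2cos(α−β) + 2d(sin β − sin α) = 40.459129; p = √p² = 6.360749; φ = atan2(cos α − cos β, d − sin α + sin β) = 0.161518 rad; t = (α − φ) mod 2π = 5.229455 rad, q = (φ − β) mod 2π = 4.467594 rad → L = 4.32·(5.229455 + 6.360749 + 4.467594) = 4.32·16.057798 = 69.369689 m
LSR: p² = d² − 2 + 2cos(α−β) + 2d(sin α + sin β) = 18.342210; p = √p² = 4.282781; φ = atan2(−cos α − cos β, d + sin α + sin β) − atan2(−2, p) = 0.387689 rad; t = (φ − α) mod 2π = 1.279901 rad, q = (φ − β) mod 2π = 4.693765 rad → L = 4.32·(1.279901 + 4.282781 + 4.693765) = 4.32·10.256446 = 44.307848 m
RSL: p² = d² − 2 + 2cos(α−β) − 2d(sin α + sin β) = 15.774661; p = √p² = 3.971733; φ = atan2(cos α + cos β, d − sin α − sin β) − atan2(2, p) = -0.414190 rad; t = (α − φ) mod 2π = 5.805163 rad, q = (β − φ) mod 2π = 2.391299 rad → L = 4.32·(5.805163 + 3.971733 + 2.391299) = 4.32·12.168196 = 52.566605 m
RLR: c = (6 − d² + 2cos(α−β) + 2d(sin α − sin β))/8 = -4.057391, |c| > 1 → infeasible
LRL: c = (6 − d² + 2cos(α−β) − 2d(sin α − sin β))/8 = -0.170380; p = 2π − arccos c = 4.541173 rad; φ = atan2(cos β − cos α, d + sin α − sin β) = -0.340859 rad; t = (φ − α + p/2) mod 2π = 2.821940 rad, q = (β − α − t + p) mod 2π = 4.588555 rad → L = 4.32·(2.821940 + 4.541173 + 4.588555) = 4.32·11.951668 = 51.631205 m
Shortest: LSL with L = 25.614275 m ≈ 25.6143 m

25.6143 m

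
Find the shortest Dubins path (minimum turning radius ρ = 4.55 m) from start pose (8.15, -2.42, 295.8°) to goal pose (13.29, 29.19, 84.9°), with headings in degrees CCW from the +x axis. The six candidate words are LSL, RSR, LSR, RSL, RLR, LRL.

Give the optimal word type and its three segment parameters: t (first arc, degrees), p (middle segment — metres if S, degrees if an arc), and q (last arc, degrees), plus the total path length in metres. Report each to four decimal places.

LSR: t = 161.2088°, p = 28.3265 m, q = 12.1088°, L = 42.0901 m

Let ψ = atan2(Δy, Δx) = atan2(31.61, 5.14) = 80.7642° be the start→goal bearing.
Normalize: d = |goal − start| / ρ = 32.025173/4.55 = 7.038500, α = (θ_start − ψ) mod 360° = 215.0358° = 3.753084 rad, β = (θ_goal − ψ) mod 360° = 4.1358° = 0.072184 rad.
Common terms: sin α = -0.574089, cos α = -0.818793, sin β = 0.072121, cos β = 0.997396, cos(α−β) = -0.858065, d² = 49.540476. Work in radians in the unit-radius frame; every candidate has L = ρ·(t + p + q).
LSL: p² = 2 + d² − 2cos(α−β) + 2d(sin α − sin β) = 44.159904; p = √p² = 6.645292; φ = atan2(cos β − cos α, d + sin α − sin β) = 0.276827 rad; t = (φ − α) mod 2π = 2.806929 rad, q = (β − φ) mod 2π = 6.078543 rad → L = 4.55·(2.806929 + 6.645292 + 6.078543) = 4.55·15.530763 = 70.664972 m
RSR: p² = 2 + d² − 2cos(α−β) + 2d(sin β − sin α) = 62.353307; p = √p² = 7.896411; φ = atan2(cos α − cos β, d − sin α + sin β) = -0.232080 rad; t = (α − φ) mod 2π = 3.985163 rad, q = (φ − β) mod 2π = 5.978922 rad → L = 4.55·(3.985163 + 7.896411 + 5.978922) = 4.55·17.860496 = 81.265256 m
LSR: p² = d² − 2 + 2cos(α−β) + 2d(sin α + sin β) = 38.758152; p = √p² = 6.225605; φ = atan2(−cos α − cos β, d + sin α + sin β) − atan2(−2, p) = 0.283523 rad; t = (φ − α) mod 2π = 2.813625 rad, q = (φ − β) mod 2π = 0.211339 rad → L = 4.55·(2.813625 + 6.225605 + 0.211339) = 4.55·9.250568 = 42.090085 m
RSL: p² = d² − 2 + 2cos(α−β) − 2d(sin α + sin β) = 52.890540; p = √p² = 7.272588; φ = atan2(cos α + cos β, d − sin α − sin β) − atan2(2, p) = -0.244690 rad; t = (α − φ) mod 2π = 3.997773 rad, q = (β − φ) mod 2π = 0.316874 rad → L = 4.55·(3.997773 + 7.272588 + 0.316874) = 4.55·11.587235 = 52.721920 m
RLR: c = (6 − d² + 2cos(α−β) + 2d(sin α − sin β))/8 = -6.794163, |c| > 1 → infeasible
LRL: c = (6 − d² + 2cos(α−β) − 2d(sin α − sin β))/8 = -4.519988, |c| > 1 → infeasible
Shortest: LSR with L = 42.090085 m ≈ 42.0901 m
Convert LSR to answer units (arcs ×180/π): t = 2.813625·180/π = 161.2088°, p = ρ·p = 4.55·6.225605 = 28.3265 m, q = 0.211339·180/π = 12.1088°, L = 42.0901 m.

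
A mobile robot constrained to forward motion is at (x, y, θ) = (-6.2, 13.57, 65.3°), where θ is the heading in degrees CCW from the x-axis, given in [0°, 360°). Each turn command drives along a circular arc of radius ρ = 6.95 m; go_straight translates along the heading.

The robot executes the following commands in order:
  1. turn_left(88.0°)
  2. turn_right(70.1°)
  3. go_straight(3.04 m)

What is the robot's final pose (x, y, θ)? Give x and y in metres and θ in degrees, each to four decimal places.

set_pose: (x, y, θ) = (-6.2000, 13.5700, 65.3000°), ρ = 6.95
turn_left(88.0°): centre at ρ to the left, rotate +88.0° → (-9.3914, 22.6831, 153.3000°)
turn_right(70.1°): centre at ρ to the right, rotate −70.1° → (-13.1697, 29.7149, 83.2000°)
go_straight(3.04): x += 3.04·cos θ, y += 3.04·sin θ → (-12.8098, 32.7336, 83.2000°)

(-12.8098, 32.7336, 83.2000°)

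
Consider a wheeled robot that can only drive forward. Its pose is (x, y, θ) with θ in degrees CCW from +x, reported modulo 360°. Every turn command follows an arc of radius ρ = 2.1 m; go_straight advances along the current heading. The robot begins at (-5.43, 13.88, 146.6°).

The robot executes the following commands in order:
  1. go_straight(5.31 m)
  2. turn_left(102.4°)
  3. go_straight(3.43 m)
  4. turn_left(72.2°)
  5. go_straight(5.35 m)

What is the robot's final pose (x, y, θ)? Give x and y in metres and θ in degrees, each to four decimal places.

(-9.3947, 6.8588, 321.2000°)

set_pose: (x, y, θ) = (-5.4300, 13.8800, 146.6000°), ρ = 2.1
go_straight(5.31): x += 5.31·cos θ, y += 5.31·sin θ → (-9.8630, 16.8031, 146.6000°)
turn_left(102.4°): centre at ρ to the left, rotate +102.4° → (-12.9796, 15.8024, 249.0000°)
go_straight(3.43): x += 3.43·cos θ, y += 3.43·sin θ → (-14.2088, 12.6003, 249.0000°)
turn_left(72.2°): centre at ρ to the left, rotate +72.2° → (-13.5641, 10.2111, 321.2000°)
go_straight(5.35): x += 5.35·cos θ, y += 5.35·sin θ → (-9.3947, 6.8588, 321.2000°)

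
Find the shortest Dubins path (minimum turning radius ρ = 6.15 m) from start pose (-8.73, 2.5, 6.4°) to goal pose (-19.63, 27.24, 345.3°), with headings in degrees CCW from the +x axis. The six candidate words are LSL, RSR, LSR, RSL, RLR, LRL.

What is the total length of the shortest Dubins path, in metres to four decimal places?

51.3136 m

Let ψ = atan2(Δy, Δx) = atan2(24.74, -10.90) = 113.7774° be the start→goal bearing.
Normalize: d = |goal − start| / ρ = 27.034748/6.15 = 4.395894, α = (θ_start − ψ) mod 360° = 252.6226° = 4.409096 rad, β = (θ_goal − ψ) mod 360° = 231.5226° = 4.040831 rad.
Common terms: sin α = -0.954358, cos α = -0.298665, sin β = -0.782853, cos β = -0.622206, cos(α−β) = 0.932954, d² = 19.323884. Work in radians in the unit-radius frame; every candidate has L = ρ·(t + p + q).
LSL: p² = 2 + d² − 2cos(α−β) + 2d(sin α − sin β) = 17.950144; p = √p² = 4.236761; φ = atan2(cos β − cos α, d + sin α − sin β) = -0.076440 rad; t = (φ − α) mod 2π = 1.797650 rad, q = (β − φ) mod 2π = 4.117271 rad → L = 6.15·(1.797650 + 4.236761 + 4.117271) = 6.15·10.151682 = 62.432843 m
RSR: p² = 2 + d² − 2cos(α−β) + 2d(sin β − sin α) = 20.965810; p = √p² = 4.578844; φ = atan2(cos α − cos β, d − sin α + sin β) = 0.070719 rad; t = (α − φ) mod 2π = 4.338377 rad, q = (φ − β) mod 2π = 2.313073 rad → L = 6.15·(4.338377 + 4.578844 + 2.313073) = 6.15·11.230294 = 69.066305 m
LSR: p² = d² − 2 + 2cos(α−β) + 2d(sin α + sin β) = 3.916597; p = √p² = 1.979039; φ = atan2(−cos α − cos β, d + sin α + sin β) − atan2(−2, p) = 1.124098 rad; t = (φ − α) mod 2π = 2.998187 rad, q = (φ − β) mod 2π = 3.366452 rad → L = 6.15·(2.998187 + 1.979039 + 3.366452) = 6.15·8.343678 = 51.313622 m
RSL: p² = d² − 2 + 2cos(α−β) − 2d(sin α + sin β) = 34.462985; p = √p² = 5.870518; φ = atan2(cos α + cos β, d − sin α − sin β) − atan2(2, p) = -0.477387 rad; t = (α − φ) mod 2π = 4.886483 rad, q = (β − φ) mod 2π = 4.518218 rad → L = 6.15·(4.886483 + 5.870518 + 4.518218) = 6.15·15.275219 = 93.942599 m
RLR: c = (6 − d² + 2cos(α−β) + 2d(sin α − sin β))/8 = -1.620726, |c| > 1 → infeasible
LRL: c = (6 − d² + 2cos(α−β) − 2d(sin α − sin β))/8 = -1.243768, |c| > 1 → infeasible
Shortest: LSR with L = 51.313622 m ≈ 51.3136 m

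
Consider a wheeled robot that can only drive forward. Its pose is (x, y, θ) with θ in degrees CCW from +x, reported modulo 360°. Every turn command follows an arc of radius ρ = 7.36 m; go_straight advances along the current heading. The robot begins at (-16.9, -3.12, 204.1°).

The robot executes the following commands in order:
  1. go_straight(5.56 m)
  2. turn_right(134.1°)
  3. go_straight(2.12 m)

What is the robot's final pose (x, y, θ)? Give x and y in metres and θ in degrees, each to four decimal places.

set_pose: (x, y, θ) = (-16.9000, -3.1200, 204.1000°), ρ = 7.36
go_straight(5.56): x += 5.56·cos θ, y += 5.56·sin θ → (-21.9754, -5.3903, 204.1000°)
turn_right(134.1°): centre at ρ to the right, rotate −134.1° → (-31.8968, 3.8454, 70.0000°)
go_straight(2.12): x += 2.12·cos θ, y += 2.12·sin θ → (-31.1717, 5.8376, 70.0000°)

(-31.1717, 5.8376, 70.0000°)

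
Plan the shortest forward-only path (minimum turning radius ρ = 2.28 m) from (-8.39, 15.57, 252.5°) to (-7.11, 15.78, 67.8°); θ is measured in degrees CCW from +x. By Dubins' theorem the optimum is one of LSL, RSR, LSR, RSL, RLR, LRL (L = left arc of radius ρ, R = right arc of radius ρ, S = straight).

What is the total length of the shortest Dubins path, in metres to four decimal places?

Let ψ = atan2(Δy, Δx) = atan2(0.21, 1.28) = 9.3171° be the start→goal bearing.
Normalize: d = |goal − start| / ρ = 1.297112/2.28 = 0.568909, α = (θ_start − ψ) mod 360° = 243.1829° = 4.244343 rad, β = (θ_goal − ψ) mod 360° = 58.4829° = 1.020719 rad.
Common terms: sin α = -0.892451, cos α = -0.451144, sin β = 0.852484, cos β = 0.522753, cos(α−β) = -0.996637, d² = 0.323657. Work in radians in the unit-radius frame; every candidate has L = ρ·(t + p + q).
LSL: p² = 2 + d² − 2cos(α−β) + 2d(sin α − sin β) = 2.331513; p = √p² = 1.526929; φ = atan2(cos β − cos α, d + sin α − sin β) = 2.449936 rad; t = (φ − α) mod 2π = 4.488779 rad, q = (β − φ) mod 2π = 4.853968 rad → L = 2.28·(4.488779 + 1.526929 + 4.853968) = 2.28·10.869677 = 24.782863 m
RSR: p² = 2 + d² − 2cos(α−β) + 2d(sin β − sin α) = 6.302351; p = √p² = 2.510448; φ = atan2(cos α − cos β, d − sin α + sin β) = -0.398393 rad; t = (α − φ) mod 2π = 4.642735 rad, q = (φ − β) mod 2π = 4.864073 rad → L = 2.28·(4.642735 + 2.510448 + 4.864073) = 2.28·12.017257 = 27.399345 m
LSR: p² = d² − 2 + 2cos(α−β) + 2d(sin α + sin β) = -3.715093 < 0 → infeasible
RSL: p² = d² − 2 + 2cos(α−β) − 2d(sin α + sin β) = -3.624142 < 0 → infeasible
RLR: c = (6 − d² + 2cos(α−β) + 2d(sin α − sin β))/8 = 0.212206; p = 2π − arccos c = 4.926221 rad; φ = atan2(cos α − cos β, d − sin α + sin β) = -0.398393 rad; t = (α − φ + p/2) mod 2π = 0.822660 rad, q = (α − β − t + p) mod 2π = 1.043999 rad → L = 2.28·(0.822660 + 4.926221 + 1.043999) = 2.28·6.792880 = 15.487766 m
LRL: c = (6 − d² + 2cos(α−β) − 2d(sin α − sin β))/8 = 0.708561; p = 2π − arccos c = 5.499846 rad; φ = atan2(cos β − cos α, d + sin α − sin β) = 2.449936 rad; t = (φ − α + p/2) mod 2π = 0.955517 rad, q = (β − α − t + p) mod 2π = 1.320706 rad → L = 2.28·(0.955517 + 5.499846 + 1.320706) = 2.28·7.776068 = 17.729435 m
Shortest: RLR with L = 15.487766 m ≈ 15.4878 m

15.4878 m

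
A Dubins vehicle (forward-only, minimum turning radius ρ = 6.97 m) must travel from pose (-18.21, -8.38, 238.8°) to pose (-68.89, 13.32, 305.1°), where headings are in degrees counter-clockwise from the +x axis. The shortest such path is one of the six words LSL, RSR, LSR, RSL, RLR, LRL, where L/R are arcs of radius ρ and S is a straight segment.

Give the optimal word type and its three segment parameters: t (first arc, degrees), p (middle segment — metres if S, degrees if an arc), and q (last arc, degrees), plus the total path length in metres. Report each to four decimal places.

Let ψ = atan2(Δy, Δx) = atan2(21.70, -50.68) = 156.8205° be the start→goal bearing.
Normalize: d = |goal − start| / ρ = 55.130322/6.97 = 7.909659, α = (θ_start − ψ) mod 360° = 81.9795° = 1.430812 rad, β = (θ_goal − ψ) mod 360° = 148.2795° = 2.587965 rad.
Common terms: sin α = 0.990218, cos α = 0.139528, sin β = 0.525776, cos β = -0.850623, cos(α−β) = 0.401948, d² = 62.562703. Work in radians in the unit-radius frame; every candidate has L = ρ·(t + p + q).
LSL: p² = 2 + d² − 2cos(α−β) + 2d(sin α − sin β) = 71.105961; p = √p² = 8.432435; φ = atan2(cos β − cos α, d + sin α − sin β) = -0.117693 rad; t = (φ − α) mod 2π = 4.734680 rad, q = (β − φ) mod 2π = 2.705658 rad → L = 6.97·(4.734680 + 8.432435 + 2.705658) = 6.97·15.872774 = 110.633233 m
RSR: p² = 2 + d² − 2cos(α−β) + 2d(sin β − sin α) = 56.411653; p = √p² = 7.510769; φ = atan2(cos α − cos β, d − sin α + sin β) = 0.132216 rad; t = (α − φ) mod 2π = 1.298596 rad, q = (φ − β) mod 2π = 3.827436 rad → L = 6.97·(1.298596 + 7.510769 + 3.827436) = 6.97·12.636801 = 88.078504 m
LSR: p² = d² − 2 + 2cos(α−β) + 2d(sin α + sin β) = 85.348595; p = √p² = 9.238430; φ = atan2(−cos α − cos β, d + sin α + sin β) − atan2(−2, p) = 0.288497 rad; t = (φ − α) mod 2π = 5.140870 rad, q = (φ − β) mod 2π = 3.983717 rad → L = 6.97·(5.140870 + 9.238430 + 3.983717) = 6.97·18.363018 = 127.990233 m
RSL: p² = d² − 2 + 2cos(α−β) − 2d(sin α + sin β) = 37.384601; p = √p² = 6.114295; φ = atan2(cos α + cos β, d − sin α − sin β) − atan2(2, p) = -0.426896 rad; t = (α − φ) mod 2π = 1.857708 rad, q = (β − φ) mod 2π = 3.014861 rad → L = 6.97·(1.857708 + 6.114295 + 3.014861) = 6.97·10.986863 = 76.578438 m
RLR: c = (6 − d² + 2cos(α−β) + 2d(sin α − sin β))/8 = -6.051457, |c| > 1 → infeasible
LRL: c = (6 − d² + 2cos(α−β) − 2d(sin α − sin β))/8 = -7.888245, |c| > 1 → infeasible
Shortest: RSL with L = 76.578438 m ≈ 76.5784 m
Convert RSL to answer units (arcs ×180/π): t = 1.857708·180/π = 106.4388°, p = ρ·p = 6.97·6.114295 = 42.6166 m, q = 3.014861·180/π = 172.7388°, L = 76.5784 m.

RSL: t = 106.4388°, p = 42.6166 m, q = 172.7388°, L = 76.5784 m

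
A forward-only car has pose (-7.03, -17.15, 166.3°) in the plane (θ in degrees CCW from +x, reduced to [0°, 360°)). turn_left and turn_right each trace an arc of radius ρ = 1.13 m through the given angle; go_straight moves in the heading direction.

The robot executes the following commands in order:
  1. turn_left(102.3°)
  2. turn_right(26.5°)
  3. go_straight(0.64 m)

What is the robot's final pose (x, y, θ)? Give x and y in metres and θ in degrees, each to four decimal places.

set_pose: (x, y, θ) = (-7.0300, -17.1500, 166.3000°), ρ = 1.13
turn_left(102.3°): centre at ρ to the left, rotate +102.3° → (-8.4273, -18.2202, 268.6000°)
turn_right(26.5°): centre at ρ to the right, rotate −26.5° → (-8.5583, -18.7214, 242.1000°)
go_straight(0.64): x += 0.64·cos θ, y += 0.64·sin θ → (-8.8578, -19.2870, 242.1000°)

(-8.8578, -19.2870, 242.1000°)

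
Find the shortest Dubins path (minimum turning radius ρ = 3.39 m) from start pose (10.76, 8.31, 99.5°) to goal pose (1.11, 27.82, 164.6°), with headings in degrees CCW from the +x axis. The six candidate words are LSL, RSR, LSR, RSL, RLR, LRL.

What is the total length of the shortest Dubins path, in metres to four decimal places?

22.1334 m

Let ψ = atan2(Δy, Δx) = atan2(19.51, -9.65) = 116.3178° be the start→goal bearing.
Normalize: d = |goal − start| / ρ = 21.766088/3.39 = 6.420675, α = (θ_start − ψ) mod 360° = 343.1822° = 5.989659 rad, β = (θ_goal − ψ) mod 360° = 48.2822° = 0.842683 rad.
Common terms: sin α = -0.289330, cos α = 0.957229, sin β = 0.746431, cos β = 0.665463, cos(α−β) = 0.421036, d² = 41.225068. Work in radians in the unit-radius frame; every candidate has L = ρ·(t + p + q).
LSL: p² = 2 + d² − 2cos(α−β) + 2d(sin α − sin β) = 29.082428; p = √p² = 5.392813; φ = atan2(cos β − cos α, d + sin α − sin β) = -0.054129 rad; t = (φ − α) mod 2π = 0.239397 rad, q = (β − φ) mod 2π = 0.896812 rad → L = 3.39·(0.239397 + 5.392813 + 0.896812) = 3.39·6.529022 = 22.133385 m
RSR: p² = 2 + d² − 2cos(α−β) + 2d(sin β − sin α) = 55.683564; p = √p² = 7.462142; φ = atan2(cos α − cos β, d − sin α + sin β) = 0.039110 rad; t = (α − φ) mod 2π = 5.950549 rad, q = (φ − β) mod 2π = 5.479612 rad → L = 3.39·(5.950549 + 7.462142 + 5.479612) = 3.39·18.892303 = 64.044908 m
LSR: p² = d² − 2 + 2cos(α−β) + 2d(sin α + sin β) = 45.936937; p = √p² = 6.777679; φ = atan2(−cos α − cos β, d + sin α + sin β) − atan2(−2, p) = 0.055247 rad; t = (φ − α) mod 2π = 0.348774 rad, q = (φ − β) mod 2π = 5.495750 rad → L = 3.39·(0.348774 + 6.777679 + 5.495750) = 3.39·12.622203 = 42.789267 m
RSL: p² = d² − 2 + 2cos(α−β) − 2d(sin α + sin β) = 34.197341; p = √p² = 5.847849; φ = atan2(cos α + cos β, d − sin α − sin β) − atan2(2, p) = -0.063867 rad; t = (α − φ) mod 2π = 6.053526 rad, q = (β − φ) mod 2π = 0.906550 rad → L = 3.39·(6.053526 + 5.847849 + 0.906550) = 3.39·12.807925 = 43.418864 m
RLR: c = (6 − d² + 2cos(α−β) + 2d(sin α − sin β))/8 = -5.960445, |c| > 1 → infeasible
LRL: c = (6 − d² + 2cos(α−β) − 2d(sin α − sin β))/8 = -2.635304, |c| > 1 → infeasible
Shortest: LSL with L = 22.133385 m ≈ 22.1334 m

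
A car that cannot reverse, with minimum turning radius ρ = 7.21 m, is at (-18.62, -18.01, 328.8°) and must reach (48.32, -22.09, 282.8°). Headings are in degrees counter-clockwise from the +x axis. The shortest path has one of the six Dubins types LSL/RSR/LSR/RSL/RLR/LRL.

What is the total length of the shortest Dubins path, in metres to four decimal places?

Let ψ = atan2(Δy, Δx) = atan2(-4.08, 66.94) = -3.4879° be the start→goal bearing.
Normalize: d = |goal − start| / ρ = 67.064223/7.21 = 9.301557, α = (θ_start − ψ) mod 360° = 332.2879° = 5.799517 rad, β = (θ_goal − ψ) mod 360° = 286.2879° = 4.996666 rad.
Common terms: sin α = -0.465029, cos α = 0.885295, sin β = -0.959865, cos β = 0.280463, cos(α−β) = 0.694658, d² = 86.518955. Work in radians in the unit-radius frame; every candidate has L = ρ·(t + p + q).
LSL: p² = 2 + d² − 2cos(α−β) + 2d(sin α − sin β) = 96.335113; p = √p² = 9.815045; φ = atan2(cos β − cos α, d + sin α − sin β) = -0.061662 rad; t = (φ − α) mod 2π = 0.422006 rad, q = (β − φ) mod 2π = 5.058328 rad → L = 7.21·(0.422006 + 9.815045 + 5.058328) = 7.21·15.295379 = 110.279683 m
RSR: p² = 2 + d² − 2cos(α−β) + 2d(sin β − sin α) = 77.924163; p = √p² = 8.827466; φ = atan2(cos α − cos β, d − sin α + sin β) = 0.068571 rad; t = (α − φ) mod 2π = 5.730947 rad, q = (φ − β) mod 2π = 1.355090 rad → L = 7.21·(5.730947 + 8.827466 + 1.355090) = 7.21·15.913503 = 114.736358 m
LSR: p² = d² − 2 + 2cos(α−β) + 2d(sin α + sin β) = 59.400804; p = √p² = 7.707192; φ = atan2(−cos α − cos β, d + sin α + sin β) − atan2(−2, p) = 0.106963 rad; t = (φ − α) mod 2π = 0.590631 rad, q = (φ − β) mod 2π = 1.393482 rad → L = 7.21·(0.590631 + 7.707192 + 1.393482) = 7.21·9.691304 = 69.874305 m
RSL: p² = d² − 2 + 2cos(α−β) − 2d(sin α + sin β) = 112.415739; p = √p² = 10.602629; φ = atan2(cos α + cos β, d − sin α − sin β) − atan2(2, p) = -0.078186 rad; t = (α − φ) mod 2π = 5.877703 rad, q = (β − φ) mod 2π = 5.074852 rad → L = 7.21·(5.877703 + 10.602629 + 5.074852) = 7.21·21.555184 = 155.412876 m
RLR: c = (6 − d² + 2cos(α−β) + 2d(sin α − sin β))/8 = -8.740520, |c| > 1 → infeasible
LRL: c = (6 − d² + 2cos(α−β) − 2d(sin α − sin β))/8 = -11.041889, |c| > 1 → infeasible
Shortest: LSR with L = 69.874305 m ≈ 69.8743 m

69.8743 m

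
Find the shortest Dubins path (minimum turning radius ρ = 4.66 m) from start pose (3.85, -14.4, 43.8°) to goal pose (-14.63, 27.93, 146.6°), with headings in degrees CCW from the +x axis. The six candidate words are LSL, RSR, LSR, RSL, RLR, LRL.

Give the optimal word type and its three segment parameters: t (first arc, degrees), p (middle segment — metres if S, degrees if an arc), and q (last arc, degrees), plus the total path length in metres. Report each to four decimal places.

LSL: t = 73.1321°, p = 39.3432 m, q = 29.6679°, L = 47.7042 m

Let ψ = atan2(Δy, Δx) = atan2(42.33, -18.48) = 113.5846° be the start→goal bearing.
Normalize: d = |goal − start| / ρ = 46.188086/4.66 = 9.911606, α = (θ_start − ψ) mod 360° = 290.2154° = 5.065214 rad, β = (θ_goal − ψ) mod 360° = 33.0154° = 0.576227 rad.
Common terms: sin α = -0.938400, cos α = 0.345550, sin β = 0.544864, cos β = 0.838524, cos(α−β) = -0.221548, d² = 98.239943. Work in radians in the unit-radius frame; every candidate has L = ρ·(t + p + q).
LSL: p² = 2 + d² − 2cos(α−β) + 2d(sin α − sin β) = 71.279974; p = √p² = 8.442747; φ = atan2(cos β − cos α, d + sin α − sin β) = 0.058424 rad; t = (φ − α) mod 2π = 1.276395 rad, q = (β − φ) mod 2π = 0.517803 rad → L = 4.66·(1.276395 + 8.442747 + 0.517803) = 4.66·10.236945 = 47.704165 m
RSR: p² = 2 + d² − 2cos(α−β) + 2d(sin β − sin α) = 130.086105; p = √p² = 11.405530; φ = atan2(cos α − cos β, d − sin α + sin β) = -0.043236 rad; t = (α − φ) mod 2π = 5.108450 rad, q = (φ − β) mod 2π = 5.663722 rad → L = 4.66·(5.108450 + 11.405530 + 5.663722) = 4.66·22.177702 = 103.348090 m
LSR: p² = d² − 2 + 2cos(α−β) + 2d(sin α + sin β) = 87.995691; p = √p² = 9.380602; φ = atan2(−cos α − cos β, d + sin α + sin β) − atan2(−2, p) = 0.086294 rad; t = (φ − α) mod 2π = 1.304265 rad, q = (φ − β) mod 2π = 5.793252 rad → L = 4.66·(1.304265 + 9.380602 + 5.793252) = 4.66·16.478119 = 76.788036 m
RSL: p² = d² − 2 + 2cos(α−β) − 2d(sin α + sin β) = 103.598000; p = √p² = 10.178310; φ = atan2(cos α + cos β, d − sin α − sin β) − atan2(2, p) = -0.079625 rad; t = (α − φ) mod 2π = 5.144838 rad, q = (β − φ) mod 2π = 0.655852 rad → L = 4.66·(5.144838 + 10.178310 + 0.655852) = 4.66·15.979000 = 74.462142 m
RLR: c = (6 − d² + 2cos(α−β) + 2d(sin α − sin β))/8 = -15.260763, |c| > 1 → infeasible
LRL: c = (6 − d² + 2cos(α−β) − 2d(sin α − sin β))/8 = -7.909997, |c| > 1 → infeasible
Shortest: LSL with L = 47.704165 m ≈ 47.7042 m
Convert LSL to answer units (arcs ×180/π): t = 1.276395·180/π = 73.1321°, p = ρ·p = 4.66·8.442747 = 39.3432 m, q = 0.517803·180/π = 29.6679°, L = 47.7042 m.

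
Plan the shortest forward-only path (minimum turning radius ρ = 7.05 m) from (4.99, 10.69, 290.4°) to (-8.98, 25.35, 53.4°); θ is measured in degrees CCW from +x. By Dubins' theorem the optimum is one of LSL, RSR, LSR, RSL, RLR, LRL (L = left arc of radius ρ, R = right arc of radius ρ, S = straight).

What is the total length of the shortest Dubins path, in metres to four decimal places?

Let ψ = atan2(Δy, Δx) = atan2(14.66, -13.97) = 133.6194° be the start→goal bearing.
Normalize: d = |goal − start| / ρ = 20.250346/7.05 = 2.872389, α = (θ_start − ψ) mod 360° = 156.7806° = 2.736338 rad, β = (θ_goal − ψ) mod 360° = 279.7806° = 4.883093 rad.
Common terms: sin α = 0.394253, cos α = -0.919002, sin β = -0.985465, cos β = 0.169876, cos(α−β) = -0.544639, d² = 8.250621. Work in radians in the unit-radius frame; every candidate has L = ρ·(t + p + q).
LSL: p² = 2 + d² − 2cos(α−β) + 2d(sin α − sin β) = 19.266078; p = √p² = 4.389314; φ = atan2(cos β − cos α, d + sin α − sin β) = 0.250692 rad; t = (φ − α) mod 2π = 3.797540 rad, q = (β − φ) mod 2π = 4.632400 rad → L = 7.05·(3.797540 + 4.389314 + 4.632400) = 7.05·12.819254 = 90.375743 m
RSR: p² = 2 + d² − 2cos(α−β) + 2d(sin β − sin α) = 3.413721; p = √p² = 1.847626; φ = atan2(cos α − cos β, d − sin α + sin β) = -0.630240 rad; t = (α − φ) mod 2π = 3.366578 rad, q = (φ − β) mod 2π = 0.769852 rad → L = 7.05·(3.366578 + 1.847626 + 0.769852) = 7.05·5.984056 = 42.187595 m
LSR: p² = d² − 2 + 2cos(α−β) + 2d(sin α + sin β) = 1.764959; p = √p² = 1.328518; φ = atan2(−cos α − cos β, d + sin α + sin β) − atan2(−2, p) = 1.301762 rad; t = (φ − α) mod 2π = 4.848609 rad, q = (φ − β) mod 2π = 2.701854 rad → L = 7.05·(4.848609 + 1.328518 + 2.701854) = 7.05·8.878981 = 62.596818 m
RSL: p² = d² − 2 + 2cos(α−β) − 2d(sin α + sin β) = 8.557727; p = √p² = 2.925359; φ = atan2(cos α + cos β, d − sin α − sin β) − atan2(2, p) = -0.812691 rad; t = (α − φ) mod 2π = 3.549028 rad, q = (β − φ) mod 2π = 5.695783 rad → L = 7.05·(3.549028 + 2.925359 + 5.695783) = 7.05·12.170171 = 85.799707 m
RLR: c = (6 − d² + 2cos(α−β) + 2d(sin α − sin β))/8 = 0.573285; p = 2π − arccos c = 5.322898 rad; φ = atan2(cos α − cos β, d − sin α + sin β) = -0.630240 rad; t = (α − φ + p/2) mod 2π = 6.028027 rad, q = (α − β − t + p) mod 2π = 3.431302 rad → L = 7.05·(6.028027 + 5.322898 + 3.431302) = 7.05·14.782227 = 104.214701 m
LRL: c = (6 − d² + 2cos(α−β) − 2d(sin α − sin β))/8 = -1.408260, |c| > 1 → infeasible
Shortest: RSR with L = 42.187595 m ≈ 42.1876 m

42.1876 m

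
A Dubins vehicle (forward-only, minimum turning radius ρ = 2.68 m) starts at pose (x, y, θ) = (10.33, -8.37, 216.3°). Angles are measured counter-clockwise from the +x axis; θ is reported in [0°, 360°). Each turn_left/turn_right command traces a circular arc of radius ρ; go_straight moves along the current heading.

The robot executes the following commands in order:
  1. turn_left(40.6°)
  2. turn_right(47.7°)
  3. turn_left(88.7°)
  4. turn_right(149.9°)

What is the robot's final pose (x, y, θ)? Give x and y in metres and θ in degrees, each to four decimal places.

(3.1538, -18.7748, 148.0000°)

set_pose: (x, y, θ) = (10.3300, -8.3700, 216.3000°), ρ = 2.68
turn_left(40.6°): centre at ρ to the left, rotate +40.6° → (9.3063, -9.9225, 256.9000°)
turn_right(47.7°): centre at ρ to the right, rotate −47.7° → (8.0035, -11.6545, 209.2000°)
turn_left(88.7°): centre at ρ to the left, rotate +88.7° → (6.9425, -15.2480, 297.9000°)
turn_right(149.9°): centre at ρ to the right, rotate −149.9° → (3.1538, -18.7748, 148.0000°)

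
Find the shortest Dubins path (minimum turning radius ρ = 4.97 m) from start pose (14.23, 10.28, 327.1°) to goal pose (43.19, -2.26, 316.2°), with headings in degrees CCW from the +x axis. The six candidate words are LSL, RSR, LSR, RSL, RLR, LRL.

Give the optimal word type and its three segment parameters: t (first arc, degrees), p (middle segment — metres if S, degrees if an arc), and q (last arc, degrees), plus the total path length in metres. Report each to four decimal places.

Let ψ = atan2(Δy, Δx) = atan2(-12.54, 28.96) = -23.4131° be the start→goal bearing.
Normalize: d = |goal − start| / ρ = 31.558409/4.97 = 6.349781, α = (θ_start − ψ) mod 360° = 350.5131° = 6.117608 rad, β = (θ_goal − ψ) mod 360° = 339.6131° = 5.927368 rad.
Common terms: sin α = -0.164821, cos α = 0.986323, sin β = -0.348357, cos β = 0.937362, cos(α−β) = 0.981959, d² = 40.319713. Work in radians in the unit-radius frame; every candidate has L = ρ·(t + p + q).
LSL: p² = 2 + d² − 2cos(α−β) + 2d(sin α − sin β) = 42.686618; p = √p² = 6.533500; φ = atan2(cos β − cos α, d + sin α − sin β) = -0.007494 rad; t = (φ − α) mod 2π = 0.158083 rad, q = (β − φ) mod 2π = 5.934862 rad → L = 4.97·(0.158083 + 6.533500 + 5.934862) = 4.97·12.626444 = 62.753427 m
RSR: p² = 2 + d² − 2cos(α−β) + 2d(sin β − sin α) = 38.024973; p = √p² = 6.166439; φ = atan2(cos α − cos β, d − sin α + sin β) = 0.007940 rad; t = (α − φ) mod 2π = 6.109668 rad, q = (φ − β) mod 2π = 0.363758 rad → L = 4.97·(6.109668 + 6.166439 + 0.363758) = 4.97·12.639865 = 62.820131 m
LSR: p² = d² − 2 + 2cos(α−β) + 2d(sin α + sin β) = 33.766491; p = √p² = 5.810894; φ = atan2(−cos α − cos β, d + sin α + sin β) − atan2(−2, p) = 0.013104 rad; t = (φ − α) mod 2π = 0.178681 rad, q = (φ − β) mod 2π = 0.368922 rad → L = 4.97·(0.178681 + 5.810894 + 0.368922) = 4.97·6.358496 = 31.601727 m
RSL: p² = d² − 2 + 2cos(α−β) − 2d(sin α + sin β) = 46.800770; p = √p² = 6.841109; φ = atan2(cos α + cos β, d − sin α − sin β) − atan2(2, p) = -0.011137 rad; t = (α − φ) mod 2π = 6.128746 rad, q = (β − φ) mod 2π = 5.938505 rad → L = 4.97·(6.128746 + 6.841109 + 5.938505) = 4.97·18.908360 = 93.974547 m
RLR: c = (6 − d² + 2cos(α−β) + 2d(sin α − sin β))/8 = -3.753122, |c| > 1 → infeasible
LRL: c = (6 − d² + 2cos(α−β) − 2d(sin α − sin β))/8 = -4.335827, |c| > 1 → infeasible
Shortest: LSR with L = 31.601727 m ≈ 31.6017 m
Convert LSR to answer units (arcs ×180/π): t = 0.178681·180/π = 10.2377°, p = ρ·p = 4.97·5.810894 = 28.8801 m, q = 0.368922·180/π = 21.1377°, L = 31.6017 m.

LSR: t = 10.2377°, p = 28.8801 m, q = 21.1377°, L = 31.6017 m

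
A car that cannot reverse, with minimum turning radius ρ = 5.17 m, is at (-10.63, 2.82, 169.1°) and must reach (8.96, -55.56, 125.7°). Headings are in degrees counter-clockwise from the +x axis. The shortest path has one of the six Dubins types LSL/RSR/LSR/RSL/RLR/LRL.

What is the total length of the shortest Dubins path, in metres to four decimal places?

83.8678 m

Let ψ = atan2(Δy, Δx) = atan2(-58.38, 19.59) = -71.4503° be the start→goal bearing.
Normalize: d = |goal − start| / ρ = 61.579156/5.17 = 11.910862, α = (θ_start − ψ) mod 360° = 240.5503° = 4.198395 rad, β = (θ_goal − ψ) mod 360° = 197.1503° = 3.440922 rad.
Common terms: sin α = -0.870788, cos α = -0.491659, sin β = -0.294879, cos β = -0.955535, cos(α−β) = 0.726575, d² = 141.868633. Work in radians in the unit-radius frame; every candidate has L = ρ·(t + p + q).
LSL: p² = 2 + d² − 2cos(α−β) + 2d(sin α − sin β) = 128.696354; p = √p² = 11.344442; φ = atan2(cos β − cos α, d + sin α − sin β) = -0.040901 rad; t = (φ − α) mod 2π = 2.043889 rad, q = (β − φ) mod 2π = 3.481823 rad → L = 5.17·(2.043889 + 11.344442 + 3.481823) = 5.17·16.870154 = 87.218696 m
RSR: p² = 2 + d² − 2cos(α−β) + 2d(sin β − sin α) = 156.134613; p = √p² = 12.495384; φ = atan2(cos α − cos β, d − sin α + sin β) = 0.037132 rad; t = (α − φ) mod 2π = 4.161263 rad, q = (φ − β) mod 2π = 2.879396 rad → L = 5.17·(4.161263 + 12.495384 + 2.879396) = 5.17·19.536042 = 101.001337 m
LSR: p² = d² − 2 + 2cos(α−β) + 2d(sin α + sin β) = 113.553585; p = √p² = 10.656152; φ = atan2(−cos α − cos β, d + sin α + sin β) − atan2(−2, p) = 0.319404 rad; t = (φ − α) mod 2π = 2.404194 rad, q = (φ − β) mod 2π = 3.161667 rad → L = 5.17·(2.404194 + 10.656152 + 3.161667) = 5.17·16.222014 = 83.867814 m
RSL: p² = d² − 2 + 2cos(α−β) − 2d(sin α + sin β) = 169.089979; p = √p² = 13.003460; φ = atan2(cos α + cos β, d − sin α − sin β) − atan2(2, p) = -0.262832 rad; t = (α − φ) mod 2π = 4.461227 rad, q = (β − φ) mod 2π = 3.703754 rad → L = 5.17·(4.461227 + 13.003460 + 3.703754) = 5.17·21.168441 = 109.440838 m
RLR: c = (6 − d² + 2cos(α−β) + 2d(sin α − sin β))/8 = -18.516827, |c| > 1 → infeasible
LRL: c = (6 − d² + 2cos(α−β) − 2d(sin α − sin β))/8 = -15.087044, |c| > 1 → infeasible
Shortest: LSR with L = 83.867814 m ≈ 83.8678 m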